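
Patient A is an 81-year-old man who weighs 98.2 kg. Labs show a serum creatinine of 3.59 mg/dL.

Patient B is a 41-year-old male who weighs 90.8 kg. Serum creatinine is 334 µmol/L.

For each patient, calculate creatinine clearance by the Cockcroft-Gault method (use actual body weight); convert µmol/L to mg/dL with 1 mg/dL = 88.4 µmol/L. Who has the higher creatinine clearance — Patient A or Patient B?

Patient B

Patient A: CrCl = (140 − 81) × 98.2 / (72 × 3.59) = 5793.8 / 258.48 ≈ 22.4 mL/min
Patient B: SCr = 334 / 88.4 = 3.778 mg/dL
Patient B: CrCl = (140 − 41) × 90.8 / (72 × 3.778) = 8989.2 / 272.02 ≈ 33.0 mL/min
22.4 vs 33.0 mL/min → Patient B is higher.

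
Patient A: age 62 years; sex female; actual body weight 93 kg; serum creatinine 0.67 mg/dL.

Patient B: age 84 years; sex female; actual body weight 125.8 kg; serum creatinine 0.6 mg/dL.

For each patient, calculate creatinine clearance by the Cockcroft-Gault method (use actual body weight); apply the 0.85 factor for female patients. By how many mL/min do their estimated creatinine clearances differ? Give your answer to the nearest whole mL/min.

11 mL/min

Patient A: CrCl = (140 − 62) × 93 / (72 × 0.67) × 0.85 = 7254.0 / 48.24 × 0.85 ≈ 127.8 mL/min
Patient B: CrCl = (140 − 84) × 125.8 / (72 × 0.6) × 0.85 = 7044.8 / 43.20 × 0.85 ≈ 138.6 mL/min
|127.8 − 138.6| = 10.8 mL/min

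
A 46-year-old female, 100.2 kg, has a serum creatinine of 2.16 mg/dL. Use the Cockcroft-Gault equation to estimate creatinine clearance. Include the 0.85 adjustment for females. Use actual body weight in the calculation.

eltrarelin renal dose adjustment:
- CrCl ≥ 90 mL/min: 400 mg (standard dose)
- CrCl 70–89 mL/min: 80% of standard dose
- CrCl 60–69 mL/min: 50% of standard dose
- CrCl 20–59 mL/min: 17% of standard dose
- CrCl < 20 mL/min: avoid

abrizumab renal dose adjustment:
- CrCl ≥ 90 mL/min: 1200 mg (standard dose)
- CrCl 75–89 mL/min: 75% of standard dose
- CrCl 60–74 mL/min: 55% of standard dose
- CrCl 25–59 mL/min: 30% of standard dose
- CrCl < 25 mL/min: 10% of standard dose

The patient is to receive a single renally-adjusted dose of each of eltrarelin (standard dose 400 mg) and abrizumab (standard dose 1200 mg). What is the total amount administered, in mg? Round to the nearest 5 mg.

430 mg

CrCl = (140 − 46) × 100.2 / (72 × 2.16) × 0.85 = 9418.8 / 155.52 × 0.85 ≈ 51.5 mL/min
CrCl ≈ 51 mL/min.
eltrarelin: 20–59 mL/min → 17% of 400 mg = 68 mg.
abrizumab: 25–59 mL/min → 30% of 1200 mg = 360 mg.
Total = 68 + 360 = 428 mg.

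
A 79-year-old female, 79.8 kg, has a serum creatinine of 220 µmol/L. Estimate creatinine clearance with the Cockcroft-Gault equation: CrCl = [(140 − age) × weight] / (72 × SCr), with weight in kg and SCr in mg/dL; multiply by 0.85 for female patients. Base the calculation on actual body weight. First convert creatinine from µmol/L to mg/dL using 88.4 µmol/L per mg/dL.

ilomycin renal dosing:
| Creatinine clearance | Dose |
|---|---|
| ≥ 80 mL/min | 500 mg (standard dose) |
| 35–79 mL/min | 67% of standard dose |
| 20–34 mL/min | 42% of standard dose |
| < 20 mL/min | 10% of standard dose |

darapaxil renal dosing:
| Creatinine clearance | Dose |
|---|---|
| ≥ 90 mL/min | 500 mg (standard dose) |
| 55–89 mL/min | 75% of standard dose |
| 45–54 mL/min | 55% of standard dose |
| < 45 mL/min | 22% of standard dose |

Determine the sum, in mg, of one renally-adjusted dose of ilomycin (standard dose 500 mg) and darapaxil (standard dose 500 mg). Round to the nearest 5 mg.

SCr = 220 / 88.4 = 2.489 mg/dL
CrCl = (140 − 79) × 79.8 / (72 × 2.489) × 0.85 = 4867.8 / 179.21 × 0.85 ≈ 23.1 mL/min
CrCl ≈ 23 mL/min.
ilomycin: 20–34 mL/min → 42% of 500 mg = 210 mg.
darapaxil: < 45 mL/min → 22% of 500 mg = 110 mg.
Total = 210 + 110 = 320 mg.

320 mg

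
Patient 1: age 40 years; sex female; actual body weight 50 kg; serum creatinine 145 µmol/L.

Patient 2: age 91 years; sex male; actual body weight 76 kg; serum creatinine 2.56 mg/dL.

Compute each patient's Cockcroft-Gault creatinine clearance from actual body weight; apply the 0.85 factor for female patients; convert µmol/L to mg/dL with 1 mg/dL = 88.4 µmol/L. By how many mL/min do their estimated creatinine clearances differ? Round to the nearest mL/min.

16 mL/min

Patient 1: SCr = 145 / 88.4 = 1.64 mg/dL
Patient 1: CrCl = (140 − 40) × 50 / (72 × 1.64) × 0.85 = 5000.0 / 118.08 × 0.85 ≈ 36.0 mL/min
Patient 2: CrCl = (140 − 91) × 76 / (72 × 2.56) = 3724.0 / 184.32 ≈ 20.2 mL/min
|36.0 − 20.2| = 15.8 mL/min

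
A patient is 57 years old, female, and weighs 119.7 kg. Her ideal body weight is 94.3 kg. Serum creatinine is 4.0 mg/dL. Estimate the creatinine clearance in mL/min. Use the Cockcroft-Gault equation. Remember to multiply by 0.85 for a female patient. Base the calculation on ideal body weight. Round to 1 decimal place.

CrCl = (140 − 57) × 94.3 / (72 × 4) × 0.85 = 7826.9 / 288.00 × 0.85 ≈ 23.1 mL/min

23.1 mL/min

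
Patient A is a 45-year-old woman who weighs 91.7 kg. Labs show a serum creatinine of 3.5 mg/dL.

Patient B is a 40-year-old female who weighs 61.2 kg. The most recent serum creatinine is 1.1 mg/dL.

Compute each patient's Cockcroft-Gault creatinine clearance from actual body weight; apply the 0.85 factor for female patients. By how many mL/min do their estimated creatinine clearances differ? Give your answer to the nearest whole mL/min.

Patient A: CrCl = (140 − 45) × 91.7 / (72 × 3.5) × 0.85 = 8711.5 / 252.00 × 0.85 ≈ 29.4 mL/min
Patient B: CrCl = (140 − 40) × 61.2 / (72 × 1.1) × 0.85 = 6120.0 / 79.20 × 0.85 ≈ 65.7 mL/min
|29.4 − 65.7| = 36.3 mL/min

36 mL/min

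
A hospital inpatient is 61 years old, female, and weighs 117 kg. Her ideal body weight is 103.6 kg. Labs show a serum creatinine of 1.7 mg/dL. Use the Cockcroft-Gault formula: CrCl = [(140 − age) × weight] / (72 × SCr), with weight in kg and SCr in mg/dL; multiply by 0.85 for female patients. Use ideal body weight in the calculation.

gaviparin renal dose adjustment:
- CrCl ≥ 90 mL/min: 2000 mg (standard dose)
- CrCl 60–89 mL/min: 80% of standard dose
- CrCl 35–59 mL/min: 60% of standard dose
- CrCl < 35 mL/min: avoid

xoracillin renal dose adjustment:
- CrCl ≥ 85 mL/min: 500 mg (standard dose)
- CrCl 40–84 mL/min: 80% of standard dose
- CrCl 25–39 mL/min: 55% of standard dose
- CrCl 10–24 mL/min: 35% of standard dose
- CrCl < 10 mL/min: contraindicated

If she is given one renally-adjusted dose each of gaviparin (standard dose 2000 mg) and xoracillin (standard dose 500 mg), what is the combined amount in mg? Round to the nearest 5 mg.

CrCl = (140 − 61) × 103.6 / (72 × 1.7) × 0.85 = 8184.4 / 122.40 × 0.85 ≈ 56.8 mL/min
CrCl ≈ 57 mL/min.
gaviparin: 35–59 mL/min → 60% of 2000 mg = 1200 mg.
xoracillin: 40–84 mL/min → 80% of 500 mg = 400 mg.
Total = 1200 + 400 = 1600 mg.

1600 mg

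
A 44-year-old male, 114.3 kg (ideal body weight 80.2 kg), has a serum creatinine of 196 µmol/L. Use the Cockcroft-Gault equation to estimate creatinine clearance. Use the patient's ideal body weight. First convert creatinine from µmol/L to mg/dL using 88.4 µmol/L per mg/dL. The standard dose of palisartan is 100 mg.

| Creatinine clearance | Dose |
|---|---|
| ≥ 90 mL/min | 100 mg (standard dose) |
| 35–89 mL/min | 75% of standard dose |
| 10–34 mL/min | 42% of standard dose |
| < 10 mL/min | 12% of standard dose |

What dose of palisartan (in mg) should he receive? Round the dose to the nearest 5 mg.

75 mg

SCr = 196 / 88.4 = 2.217 mg/dL
CrCl = (140 − 44) × 80.2 / (72 × 2.217) = 7699.2 / 159.62 ≈ 48.2 mL/min
CrCl ≈ 48 mL/min → bracket 35–89 mL/min.
75% of 100 mg = 75 mg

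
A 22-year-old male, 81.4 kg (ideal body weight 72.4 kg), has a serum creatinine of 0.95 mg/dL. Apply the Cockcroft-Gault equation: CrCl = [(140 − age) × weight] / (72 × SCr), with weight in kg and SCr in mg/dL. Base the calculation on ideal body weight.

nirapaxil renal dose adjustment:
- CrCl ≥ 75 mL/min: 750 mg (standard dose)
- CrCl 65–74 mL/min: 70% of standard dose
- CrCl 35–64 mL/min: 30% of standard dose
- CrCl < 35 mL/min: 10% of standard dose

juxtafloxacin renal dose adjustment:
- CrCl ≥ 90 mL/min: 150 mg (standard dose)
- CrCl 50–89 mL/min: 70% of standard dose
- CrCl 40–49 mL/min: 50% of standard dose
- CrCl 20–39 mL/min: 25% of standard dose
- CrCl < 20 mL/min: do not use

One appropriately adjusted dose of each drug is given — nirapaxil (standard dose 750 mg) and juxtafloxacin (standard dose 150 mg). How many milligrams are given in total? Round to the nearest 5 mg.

CrCl = (140 − 22) × 72.4 / (72 × 0.95) = 8543.2 / 68.40 ≈ 124.9 mL/min
CrCl ≈ 125 mL/min.
nirapaxil: ≥ 75 mL/min → 100% of 750 mg = 750 mg.
juxtafloxacin: ≥ 90 mL/min → 100% of 150 mg = 150 mg.
Total = 750 + 150 = 900 mg.

900 mg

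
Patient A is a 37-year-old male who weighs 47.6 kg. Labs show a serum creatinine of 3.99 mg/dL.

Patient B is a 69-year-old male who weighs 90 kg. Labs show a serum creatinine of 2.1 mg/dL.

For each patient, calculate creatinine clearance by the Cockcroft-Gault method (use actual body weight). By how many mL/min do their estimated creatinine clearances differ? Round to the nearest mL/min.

25 mL/min

Patient A: CrCl = (140 − 37) × 47.6 / (72 × 3.99) = 4902.8 / 287.28 ≈ 17.1 mL/min
Patient B: CrCl = (140 − 69) × 90 / (72 × 2.1) = 6390.0 / 151.20 ≈ 42.3 mL/min
|17.1 − 42.3| = 25.2 mL/min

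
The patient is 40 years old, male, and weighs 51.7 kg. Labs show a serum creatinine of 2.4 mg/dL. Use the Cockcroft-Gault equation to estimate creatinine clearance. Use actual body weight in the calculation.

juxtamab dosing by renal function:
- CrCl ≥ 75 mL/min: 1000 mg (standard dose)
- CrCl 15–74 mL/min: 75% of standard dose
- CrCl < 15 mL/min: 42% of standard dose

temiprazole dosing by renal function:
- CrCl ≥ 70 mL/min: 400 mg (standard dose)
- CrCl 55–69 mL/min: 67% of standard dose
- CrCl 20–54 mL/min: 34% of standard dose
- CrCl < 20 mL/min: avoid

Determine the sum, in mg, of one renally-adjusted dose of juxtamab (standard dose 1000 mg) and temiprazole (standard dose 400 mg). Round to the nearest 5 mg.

885 mg

CrCl = (140 − 40) × 51.7 / (72 × 2.4) = 5170.0 / 172.80 ≈ 29.9 mL/min
CrCl ≈ 30 mL/min.
juxtamab: 15–74 mL/min → 75% of 1000 mg = 750 mg.
temiprazole: 20–54 mL/min → 34% of 400 mg = 136 mg.
Total = 750 + 136 = 886 mg.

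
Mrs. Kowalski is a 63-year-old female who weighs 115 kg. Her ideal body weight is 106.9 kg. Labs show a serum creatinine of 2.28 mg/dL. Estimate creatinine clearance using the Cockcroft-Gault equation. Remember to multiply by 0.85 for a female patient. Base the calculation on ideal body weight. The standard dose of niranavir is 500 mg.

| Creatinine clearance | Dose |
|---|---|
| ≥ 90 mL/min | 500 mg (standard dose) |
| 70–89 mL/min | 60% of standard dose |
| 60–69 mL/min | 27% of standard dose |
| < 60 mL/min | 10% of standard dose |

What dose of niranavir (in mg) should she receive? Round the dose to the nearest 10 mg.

CrCl = (140 − 63) × 106.9 / (72 × 2.28) × 0.85 = 8231.3 / 164.16 × 0.85 ≈ 42.6 mL/min
CrCl ≈ 43 mL/min → bracket < 60 mL/min.
10% of 500 mg = 50 mg

50 mg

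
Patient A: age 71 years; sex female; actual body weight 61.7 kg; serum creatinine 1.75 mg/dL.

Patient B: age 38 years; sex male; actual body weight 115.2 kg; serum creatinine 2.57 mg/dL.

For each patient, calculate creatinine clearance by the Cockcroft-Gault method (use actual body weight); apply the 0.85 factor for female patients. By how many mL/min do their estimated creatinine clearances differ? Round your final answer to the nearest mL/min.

35 mL/min

Patient A: CrCl = (140 − 71) × 61.7 / (72 × 1.75) × 0.85 = 4257.3 / 126.00 × 0.85 ≈ 28.7 mL/min
Patient B: CrCl = (140 − 38) × 115.2 / (72 × 2.57) = 11750.4 / 185.04 ≈ 63.5 mL/min
|28.7 − 63.5| = 34.8 mL/min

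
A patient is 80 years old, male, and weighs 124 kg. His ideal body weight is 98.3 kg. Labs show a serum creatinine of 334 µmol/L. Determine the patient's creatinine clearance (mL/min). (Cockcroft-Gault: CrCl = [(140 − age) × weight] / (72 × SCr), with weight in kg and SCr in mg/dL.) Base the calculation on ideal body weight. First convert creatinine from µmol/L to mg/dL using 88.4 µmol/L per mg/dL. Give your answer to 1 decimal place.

SCr = 334 / 88.4 = 3.778 mg/dL
CrCl = (140 − 80) × 98.3 / (72 × 3.778) = 5898.0 / 272.02 ≈ 21.7 mL/min

21.7 mL/min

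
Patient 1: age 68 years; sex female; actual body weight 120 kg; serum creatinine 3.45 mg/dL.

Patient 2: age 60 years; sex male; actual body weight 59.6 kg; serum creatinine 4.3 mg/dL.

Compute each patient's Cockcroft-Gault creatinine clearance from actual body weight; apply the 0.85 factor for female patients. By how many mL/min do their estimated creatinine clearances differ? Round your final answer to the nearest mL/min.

14 mL/min

Patient 1: CrCl = (140 − 68) × 120 / (72 × 3.45) × 0.85 = 8640.0 / 248.40 × 0.85 ≈ 29.6 mL/min
Patient 2: CrCl = (140 − 60) × 59.6 / (72 × 4.3) = 4768.0 / 309.60 ≈ 15.4 mL/min
|29.6 − 15.4| = 14.2 mL/min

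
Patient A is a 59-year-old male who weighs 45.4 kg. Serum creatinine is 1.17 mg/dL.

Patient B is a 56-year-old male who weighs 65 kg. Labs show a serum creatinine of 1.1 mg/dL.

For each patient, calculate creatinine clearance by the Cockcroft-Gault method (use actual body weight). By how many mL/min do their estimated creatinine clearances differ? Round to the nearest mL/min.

25 mL/min

Patient A: CrCl = (140 − 59) × 45.4 / (72 × 1.17) = 3677.4 / 84.24 ≈ 43.7 mL/min
Patient B: CrCl = (140 − 56) × 65 / (72 × 1.1) = 5460.0 / 79.20 ≈ 68.9 mL/min
|43.7 − 68.9| = 25.2 mL/min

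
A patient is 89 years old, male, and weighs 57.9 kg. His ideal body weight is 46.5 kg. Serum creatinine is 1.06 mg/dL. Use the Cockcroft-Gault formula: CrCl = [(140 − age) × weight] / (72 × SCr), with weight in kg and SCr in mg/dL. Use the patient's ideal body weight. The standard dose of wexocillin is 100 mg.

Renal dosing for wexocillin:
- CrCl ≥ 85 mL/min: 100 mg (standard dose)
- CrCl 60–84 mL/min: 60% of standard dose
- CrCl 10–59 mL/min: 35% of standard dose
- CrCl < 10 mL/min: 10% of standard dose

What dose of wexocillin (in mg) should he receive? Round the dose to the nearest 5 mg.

35 mg

CrCl = (140 − 89) × 46.5 / (72 × 1.06) = 2371.5 / 76.32 ≈ 31.1 mL/min
CrCl ≈ 31 mL/min → bracket 10–59 mL/min.
35% of 100 mg = 35 mg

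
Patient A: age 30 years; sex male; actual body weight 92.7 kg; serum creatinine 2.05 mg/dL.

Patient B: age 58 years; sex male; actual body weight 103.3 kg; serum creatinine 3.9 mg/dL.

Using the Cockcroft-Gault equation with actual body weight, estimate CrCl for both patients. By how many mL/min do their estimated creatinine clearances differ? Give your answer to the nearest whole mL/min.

39 mL/min

Patient A: CrCl = (140 − 30) × 92.7 / (72 × 2.05) = 10197.0 / 147.60 ≈ 69.1 mL/min
Patient B: CrCl = (140 − 58) × 103.3 / (72 × 3.9) = 8470.6 / 280.80 ≈ 30.2 mL/min
|69.1 − 30.2| = 38.9 mL/min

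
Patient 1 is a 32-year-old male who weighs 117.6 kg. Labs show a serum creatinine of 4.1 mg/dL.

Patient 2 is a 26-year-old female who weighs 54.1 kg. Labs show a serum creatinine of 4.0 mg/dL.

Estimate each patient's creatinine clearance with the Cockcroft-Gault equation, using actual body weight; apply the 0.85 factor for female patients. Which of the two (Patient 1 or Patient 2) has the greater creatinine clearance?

Patient 1

Patient 1: CrCl = (140 − 32) × 117.6 / (72 × 4.1) = 12700.8 / 295.20 ≈ 43.0 mL/min
Patient 2: CrCl = (140 − 26) × 54.1 / (72 × 4) × 0.85 = 6167.4 / 288.00 × 0.85 ≈ 18.2 mL/min
43.0 vs 18.2 mL/min → Patient 1 is higher.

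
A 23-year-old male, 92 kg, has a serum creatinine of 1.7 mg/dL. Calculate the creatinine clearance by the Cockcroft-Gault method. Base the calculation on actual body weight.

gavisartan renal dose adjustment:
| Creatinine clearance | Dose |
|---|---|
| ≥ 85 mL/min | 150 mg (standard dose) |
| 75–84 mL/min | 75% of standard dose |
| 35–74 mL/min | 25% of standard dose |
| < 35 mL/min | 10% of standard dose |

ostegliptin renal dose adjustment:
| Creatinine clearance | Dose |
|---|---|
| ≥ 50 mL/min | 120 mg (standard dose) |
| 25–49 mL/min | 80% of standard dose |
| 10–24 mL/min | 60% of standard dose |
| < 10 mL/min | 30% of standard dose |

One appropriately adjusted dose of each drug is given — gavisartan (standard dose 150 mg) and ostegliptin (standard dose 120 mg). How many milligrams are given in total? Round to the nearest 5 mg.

CrCl = (140 − 23) × 92 / (72 × 1.7) = 10764.0 / 122.40 ≈ 87.9 mL/min
CrCl ≈ 88 mL/min.
gavisartan: ≥ 85 mL/min → 100% of 150 mg = 150 mg.
ostegliptin: ≥ 50 mL/min → 100% of 120 mg = 120 mg.
Total = 150 + 120 = 270 mg.

270 mg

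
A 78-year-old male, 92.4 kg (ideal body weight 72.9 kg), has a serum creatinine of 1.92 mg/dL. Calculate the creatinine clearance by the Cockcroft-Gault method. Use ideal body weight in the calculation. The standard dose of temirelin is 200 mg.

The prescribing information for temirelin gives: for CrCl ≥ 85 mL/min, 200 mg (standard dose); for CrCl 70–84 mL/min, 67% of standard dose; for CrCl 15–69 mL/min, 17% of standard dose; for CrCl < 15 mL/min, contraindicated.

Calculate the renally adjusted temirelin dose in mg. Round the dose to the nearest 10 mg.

30 mg

CrCl = (140 − 78) × 72.9 / (72 × 1.92) = 4519.8 / 138.24 ≈ 32.7 mL/min
CrCl ≈ 33 mL/min → bracket 15–69 mL/min.
17% of 200 mg = 34 mg → 30 mg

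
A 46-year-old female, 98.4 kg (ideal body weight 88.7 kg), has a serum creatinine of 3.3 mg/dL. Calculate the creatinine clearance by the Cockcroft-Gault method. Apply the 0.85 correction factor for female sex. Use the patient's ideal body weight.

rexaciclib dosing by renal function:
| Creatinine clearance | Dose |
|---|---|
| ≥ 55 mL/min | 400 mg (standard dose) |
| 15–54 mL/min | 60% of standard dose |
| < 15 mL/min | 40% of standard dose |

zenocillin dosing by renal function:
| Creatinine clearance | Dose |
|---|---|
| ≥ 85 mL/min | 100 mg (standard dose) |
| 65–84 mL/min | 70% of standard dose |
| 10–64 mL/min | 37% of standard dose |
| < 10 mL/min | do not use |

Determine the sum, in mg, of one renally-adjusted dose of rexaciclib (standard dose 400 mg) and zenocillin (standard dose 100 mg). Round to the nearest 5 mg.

CrCl = (140 − 46) × 88.7 / (72 × 3.3) × 0.85 = 8337.8 / 237.60 × 0.85 ≈ 29.8 mL/min
CrCl ≈ 30 mL/min.
rexaciclib: 15–54 mL/min → 60% of 400 mg = 240 mg.
zenocillin: 10–64 mL/min → 37% of 100 mg = 37 mg.
Total = 240 + 37 = 277 mg.

275 mg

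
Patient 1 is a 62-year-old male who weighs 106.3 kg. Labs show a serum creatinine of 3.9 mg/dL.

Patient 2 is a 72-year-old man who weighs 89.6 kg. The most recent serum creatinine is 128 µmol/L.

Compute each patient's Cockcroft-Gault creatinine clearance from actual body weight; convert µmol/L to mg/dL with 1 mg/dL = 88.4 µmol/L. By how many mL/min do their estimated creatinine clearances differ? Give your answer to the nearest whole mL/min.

Patient 1: CrCl = (140 − 62) × 106.3 / (72 × 3.9) = 8291.4 / 280.80 ≈ 29.5 mL/min
Patient 2: SCr = 128 / 88.4 = 1.448 mg/dL
Patient 2: CrCl = (140 − 72) × 89.6 / (72 × 1.448) = 6092.8 / 104.26 ≈ 58.4 mL/min
|29.5 − 58.4| = 28.9 mL/min

29 mL/min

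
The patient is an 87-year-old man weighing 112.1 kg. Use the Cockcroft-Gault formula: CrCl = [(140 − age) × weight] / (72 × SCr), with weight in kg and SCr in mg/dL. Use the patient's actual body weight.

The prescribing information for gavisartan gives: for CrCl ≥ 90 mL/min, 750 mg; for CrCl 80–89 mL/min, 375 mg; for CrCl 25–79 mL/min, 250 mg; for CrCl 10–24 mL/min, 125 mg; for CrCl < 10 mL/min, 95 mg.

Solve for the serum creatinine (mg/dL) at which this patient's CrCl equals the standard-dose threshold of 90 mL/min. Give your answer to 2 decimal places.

0.92 mg/dL

Standard dose requires CrCl ≥ 90 mL/min.
Set (140 − 87) × 112.1 / (72 × SCr) = 90
SCr = (140 − 87) × 112.1 / (72 × 90) = 0.917 mg/dL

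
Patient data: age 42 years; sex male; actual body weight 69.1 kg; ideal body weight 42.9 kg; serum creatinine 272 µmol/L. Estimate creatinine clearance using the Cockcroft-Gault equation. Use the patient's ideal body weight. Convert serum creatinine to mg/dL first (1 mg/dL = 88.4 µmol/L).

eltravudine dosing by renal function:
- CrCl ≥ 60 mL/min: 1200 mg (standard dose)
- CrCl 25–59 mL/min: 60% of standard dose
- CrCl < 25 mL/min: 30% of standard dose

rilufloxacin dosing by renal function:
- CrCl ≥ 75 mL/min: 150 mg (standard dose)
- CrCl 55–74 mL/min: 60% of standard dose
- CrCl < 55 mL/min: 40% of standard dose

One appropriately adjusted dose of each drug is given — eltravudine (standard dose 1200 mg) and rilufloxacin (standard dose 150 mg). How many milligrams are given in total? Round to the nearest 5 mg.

SCr = 272 / 88.4 = 3.077 mg/dL
CrCl = (140 − 42) × 42.9 / (72 × 3.077) = 4204.2 / 221.54 ≈ 19.0 mL/min
CrCl ≈ 19 mL/min.
eltravudine: < 25 mL/min → 30% of 1200 mg = 360 mg.
rilufloxacin: < 55 mL/min → 40% of 150 mg = 60 mg.
Total = 360 + 60 = 420 mg.

420 mg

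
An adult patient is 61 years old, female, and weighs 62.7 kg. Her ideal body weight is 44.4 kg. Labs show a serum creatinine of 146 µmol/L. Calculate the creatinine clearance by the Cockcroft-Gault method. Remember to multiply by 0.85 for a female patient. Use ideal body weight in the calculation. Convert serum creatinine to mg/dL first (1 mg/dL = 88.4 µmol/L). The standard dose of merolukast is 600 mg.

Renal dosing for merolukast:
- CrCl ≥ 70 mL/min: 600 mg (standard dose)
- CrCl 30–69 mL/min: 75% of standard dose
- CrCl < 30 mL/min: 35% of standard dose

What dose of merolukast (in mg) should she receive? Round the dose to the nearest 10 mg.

210 mg

SCr = 146 / 88.4 = 1.652 mg/dL
CrCl = (140 − 61) × 44.4 / (72 × 1.652) × 0.85 = 3507.6 / 118.94 × 0.85 ≈ 25.1 mL/min
CrCl ≈ 25 mL/min → bracket < 30 mL/min.
35% of 600 mg = 210 mg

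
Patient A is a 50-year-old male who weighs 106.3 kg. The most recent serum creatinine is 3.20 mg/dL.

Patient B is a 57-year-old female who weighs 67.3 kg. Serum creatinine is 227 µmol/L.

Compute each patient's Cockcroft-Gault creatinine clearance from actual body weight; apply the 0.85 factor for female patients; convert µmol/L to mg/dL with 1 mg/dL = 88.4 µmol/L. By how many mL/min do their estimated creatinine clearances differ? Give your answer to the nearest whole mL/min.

Patient A: CrCl = (140 − 50) × 106.3 / (72 × 3.2) = 9567.0 / 230.40 ≈ 41.5 mL/min
Patient B: SCr = 227 / 88.4 = 2.568 mg/dL
Patient B: CrCl = (140 − 57) × 67.3 / (72 × 2.568) × 0.85 = 5585.9 / 184.90 × 0.85 ≈ 25.7 mL/min
|41.5 − 25.7| = 15.8 mL/min

16 mL/min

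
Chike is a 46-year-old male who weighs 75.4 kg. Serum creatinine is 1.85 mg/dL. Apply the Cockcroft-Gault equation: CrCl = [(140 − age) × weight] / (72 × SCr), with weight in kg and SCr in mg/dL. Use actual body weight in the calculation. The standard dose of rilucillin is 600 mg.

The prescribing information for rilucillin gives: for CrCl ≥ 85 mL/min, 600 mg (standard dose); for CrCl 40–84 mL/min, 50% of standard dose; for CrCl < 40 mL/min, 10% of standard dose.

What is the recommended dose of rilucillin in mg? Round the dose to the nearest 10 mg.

CrCl = (140 − 46) × 75.4 / (72 × 1.85) = 7087.6 / 133.20 ≈ 53.2 mL/min
CrCl ≈ 53 mL/min → bracket 40–84 mL/min.
50% of 600 mg = 300 mg

300 mg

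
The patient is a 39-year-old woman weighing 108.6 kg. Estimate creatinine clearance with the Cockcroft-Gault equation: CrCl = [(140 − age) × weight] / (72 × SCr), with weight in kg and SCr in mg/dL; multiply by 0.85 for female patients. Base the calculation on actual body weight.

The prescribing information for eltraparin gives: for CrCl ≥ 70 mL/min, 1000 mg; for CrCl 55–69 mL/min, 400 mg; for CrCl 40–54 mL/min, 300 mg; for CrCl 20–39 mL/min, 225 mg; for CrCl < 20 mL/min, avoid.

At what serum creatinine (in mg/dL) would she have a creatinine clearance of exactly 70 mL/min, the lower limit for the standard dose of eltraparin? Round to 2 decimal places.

Standard dose requires CrCl ≥ 70 mL/min.
Set (140 − 39) × 108.6 × 0.85 / (72 × SCr) = 70
SCr = (140 − 39) × 108.6 × 0.85 / (72 × 70) = 1.850 mg/dL

1.85 mg/dL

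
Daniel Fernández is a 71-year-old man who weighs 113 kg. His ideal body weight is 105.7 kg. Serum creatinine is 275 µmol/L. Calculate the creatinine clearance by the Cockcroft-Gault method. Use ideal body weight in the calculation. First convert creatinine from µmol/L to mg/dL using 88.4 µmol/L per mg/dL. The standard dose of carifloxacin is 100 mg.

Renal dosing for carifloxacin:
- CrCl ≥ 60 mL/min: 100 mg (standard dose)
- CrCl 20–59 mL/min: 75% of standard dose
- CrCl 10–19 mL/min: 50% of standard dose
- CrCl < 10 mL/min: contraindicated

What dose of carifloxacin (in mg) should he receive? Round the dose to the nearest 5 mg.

SCr = 275 / 88.4 = 3.111 mg/dL
CrCl = (140 − 71) × 105.7 / (72 × 3.111) = 7293.3 / 223.99 ≈ 32.6 mL/min
CrCl ≈ 33 mL/min → bracket 20–59 mL/min.
75% of 100 mg = 75 mg

75 mg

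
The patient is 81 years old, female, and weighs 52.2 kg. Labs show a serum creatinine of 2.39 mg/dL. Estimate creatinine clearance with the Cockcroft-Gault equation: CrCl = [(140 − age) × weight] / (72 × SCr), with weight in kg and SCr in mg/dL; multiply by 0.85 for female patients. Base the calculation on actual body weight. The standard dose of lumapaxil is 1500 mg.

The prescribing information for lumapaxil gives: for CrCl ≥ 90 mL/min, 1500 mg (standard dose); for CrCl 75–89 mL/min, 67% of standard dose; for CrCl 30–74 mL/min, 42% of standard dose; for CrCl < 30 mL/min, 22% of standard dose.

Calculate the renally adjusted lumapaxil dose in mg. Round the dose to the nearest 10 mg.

CrCl = (140 − 81) × 52.2 / (72 × 2.39) × 0.85 = 3079.8 / 172.08 × 0.85 ≈ 15.2 mL/min
CrCl ≈ 15 mL/min → bracket < 30 mL/min.
22% of 1500 mg = 330 mg

330 mg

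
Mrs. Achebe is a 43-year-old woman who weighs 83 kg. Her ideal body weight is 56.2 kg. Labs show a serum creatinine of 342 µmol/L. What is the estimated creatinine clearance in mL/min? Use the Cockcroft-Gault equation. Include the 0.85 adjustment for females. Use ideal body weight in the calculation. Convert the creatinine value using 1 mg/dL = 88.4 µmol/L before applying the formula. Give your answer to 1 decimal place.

SCr = 342 / 88.4 = 3.869 mg/dL
CrCl = (140 − 43) × 56.2 / (72 × 3.869) × 0.85 = 5451.4 / 278.57 × 0.85 ≈ 16.6 mL/min

16.6 mL/min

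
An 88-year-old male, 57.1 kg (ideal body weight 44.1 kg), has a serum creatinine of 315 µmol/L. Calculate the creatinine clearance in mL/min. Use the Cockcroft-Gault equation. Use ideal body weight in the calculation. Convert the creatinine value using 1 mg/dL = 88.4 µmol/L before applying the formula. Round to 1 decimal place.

SCr = 315 / 88.4 = 3.563 mg/dL
CrCl = (140 − 88) × 44.1 / (72 × 3.563) = 2293.2 / 256.54 ≈ 8.9 mL/min

8.9 mL/min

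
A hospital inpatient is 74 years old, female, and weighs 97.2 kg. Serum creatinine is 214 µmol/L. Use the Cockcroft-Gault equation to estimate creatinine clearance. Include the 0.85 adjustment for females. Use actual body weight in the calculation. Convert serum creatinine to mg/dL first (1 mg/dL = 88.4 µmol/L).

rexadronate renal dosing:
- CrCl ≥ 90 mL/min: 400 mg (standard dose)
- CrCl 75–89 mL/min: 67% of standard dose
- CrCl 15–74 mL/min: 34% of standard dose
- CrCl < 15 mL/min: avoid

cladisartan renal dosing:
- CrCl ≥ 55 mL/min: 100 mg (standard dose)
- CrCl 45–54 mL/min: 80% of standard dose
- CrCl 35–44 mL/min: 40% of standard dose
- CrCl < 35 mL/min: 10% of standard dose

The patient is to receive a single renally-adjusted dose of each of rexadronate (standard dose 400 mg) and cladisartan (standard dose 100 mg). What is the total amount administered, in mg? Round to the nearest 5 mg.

SCr = 214 / 88.4 = 2.421 mg/dL
CrCl = (140 − 74) × 97.2 / (72 × 2.421) × 0.85 = 6415.2 / 174.31 × 0.85 ≈ 31.3 mL/min
CrCl ≈ 31 mL/min.
rexadronate: 15–74 mL/min → 34% of 400 mg = 136 mg.
cladisartan: < 35 mL/min → 10% of 100 mg = 10 mg.
Total = 136 + 10 = 146 mg.

145 mg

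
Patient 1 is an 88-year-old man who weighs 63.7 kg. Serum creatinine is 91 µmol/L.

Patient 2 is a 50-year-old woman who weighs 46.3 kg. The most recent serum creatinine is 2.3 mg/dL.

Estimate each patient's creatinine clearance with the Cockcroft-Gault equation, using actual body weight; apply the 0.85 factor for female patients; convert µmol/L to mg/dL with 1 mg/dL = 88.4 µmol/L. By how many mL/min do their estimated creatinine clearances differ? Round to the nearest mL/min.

23 mL/min

Patient 1: SCr = 91 / 88.4 = 1.029 mg/dL
Patient 1: CrCl = (140 − 88) × 63.7 / (72 × 1.029) = 3312.4 / 74.09 ≈ 44.7 mL/min
Patient 2: CrCl = (140 − 50) × 46.3 / (72 × 2.3) × 0.85 = 4167.0 / 165.60 × 0.85 ≈ 21.4 mL/min
|44.7 − 21.4| = 23.3 mL/min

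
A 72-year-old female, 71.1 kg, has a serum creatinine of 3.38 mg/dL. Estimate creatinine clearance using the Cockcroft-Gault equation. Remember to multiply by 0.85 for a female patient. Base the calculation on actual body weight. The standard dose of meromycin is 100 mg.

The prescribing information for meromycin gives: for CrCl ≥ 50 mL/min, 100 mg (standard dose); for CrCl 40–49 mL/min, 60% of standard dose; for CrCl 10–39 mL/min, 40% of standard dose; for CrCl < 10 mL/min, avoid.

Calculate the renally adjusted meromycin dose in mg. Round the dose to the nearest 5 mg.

CrCl = (140 − 72) × 71.1 / (72 × 3.38) × 0.85 = 4834.8 / 243.36 × 0.85 ≈ 16.9 mL/min
CrCl ≈ 17 mL/min → bracket 10–39 mL/min.
40% of 100 mg = 40 mg

40 mg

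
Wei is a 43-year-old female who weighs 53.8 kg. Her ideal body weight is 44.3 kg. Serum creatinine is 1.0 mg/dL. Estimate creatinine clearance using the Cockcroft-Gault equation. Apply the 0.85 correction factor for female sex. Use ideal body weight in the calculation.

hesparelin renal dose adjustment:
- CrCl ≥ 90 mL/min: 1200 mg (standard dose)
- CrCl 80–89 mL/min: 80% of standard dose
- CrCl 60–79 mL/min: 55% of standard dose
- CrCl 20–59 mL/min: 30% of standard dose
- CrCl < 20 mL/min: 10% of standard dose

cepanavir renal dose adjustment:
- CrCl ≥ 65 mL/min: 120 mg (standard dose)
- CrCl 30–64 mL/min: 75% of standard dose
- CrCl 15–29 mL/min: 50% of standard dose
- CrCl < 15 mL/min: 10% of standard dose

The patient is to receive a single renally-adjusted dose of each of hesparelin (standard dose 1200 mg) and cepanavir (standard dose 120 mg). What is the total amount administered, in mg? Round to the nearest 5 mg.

CrCl = (140 − 43) × 44.3 / (72 × 1) × 0.85 = 4297.1 / 72.00 × 0.85 ≈ 50.7 mL/min
CrCl ≈ 51 mL/min.
hesparelin: 20–59 mL/min → 30% of 1200 mg = 360 mg.
cepanavir: 30–64 mL/min → 75% of 120 mg = 90 mg.
Total = 360 + 90 = 450 mg.

450 mg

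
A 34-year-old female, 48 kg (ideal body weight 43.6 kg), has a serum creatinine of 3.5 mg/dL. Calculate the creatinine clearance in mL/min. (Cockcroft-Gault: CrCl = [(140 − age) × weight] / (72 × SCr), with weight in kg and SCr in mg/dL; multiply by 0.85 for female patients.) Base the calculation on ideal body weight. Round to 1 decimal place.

CrCl = (140 − 34) × 43.6 / (72 × 3.5) × 0.85 = 4621.6 / 252.00 × 0.85 ≈ 15.6 mL/min

15.6 mL/min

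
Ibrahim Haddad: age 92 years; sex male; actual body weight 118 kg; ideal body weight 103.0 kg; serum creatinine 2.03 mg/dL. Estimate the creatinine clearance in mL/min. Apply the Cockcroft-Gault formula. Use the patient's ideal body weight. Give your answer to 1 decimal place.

33.8 mL/min

CrCl = (140 − 92) × 103 / (72 × 2.03) = 4944.0 / 146.16 ≈ 33.8 mL/min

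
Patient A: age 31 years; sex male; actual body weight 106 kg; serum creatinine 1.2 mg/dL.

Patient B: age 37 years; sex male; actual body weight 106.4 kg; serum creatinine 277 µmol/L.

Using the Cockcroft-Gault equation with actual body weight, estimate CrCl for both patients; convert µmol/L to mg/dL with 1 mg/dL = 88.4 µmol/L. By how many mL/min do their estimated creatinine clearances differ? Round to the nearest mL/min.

85 mL/min

Patient A: CrCl = (140 − 31) × 106 / (72 × 1.2) = 11554.0 / 86.40 ≈ 133.7 mL/min
Patient B: SCr = 277 / 88.4 = 3.133 mg/dL
Patient B: CrCl = (140 − 37) × 106.4 / (72 × 3.133) = 10959.2 / 225.58 ≈ 48.6 mL/min
|133.7 − 48.6| = 85.1 mL/min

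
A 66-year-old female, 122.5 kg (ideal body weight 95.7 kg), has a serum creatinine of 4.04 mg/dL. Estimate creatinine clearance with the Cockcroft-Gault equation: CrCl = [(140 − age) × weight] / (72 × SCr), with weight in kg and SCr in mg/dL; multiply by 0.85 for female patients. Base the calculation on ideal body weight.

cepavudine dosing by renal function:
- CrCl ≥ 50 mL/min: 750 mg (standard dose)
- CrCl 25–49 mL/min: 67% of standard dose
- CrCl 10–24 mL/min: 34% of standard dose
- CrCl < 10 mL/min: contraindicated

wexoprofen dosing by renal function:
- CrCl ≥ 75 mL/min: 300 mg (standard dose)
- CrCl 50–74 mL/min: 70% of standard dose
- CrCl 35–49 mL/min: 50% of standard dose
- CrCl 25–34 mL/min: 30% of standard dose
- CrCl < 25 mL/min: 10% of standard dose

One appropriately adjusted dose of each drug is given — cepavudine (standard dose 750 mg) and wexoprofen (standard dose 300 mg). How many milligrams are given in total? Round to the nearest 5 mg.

CrCl = (140 − 66) × 95.7 / (72 × 4.04) × 0.85 = 7081.8 / 290.88 × 0.85 ≈ 20.7 mL/min
CrCl ≈ 21 mL/min.
cepavudine: 10–24 mL/min → 34% of 750 mg = 255 mg.
wexoprofen: < 25 mL/min → 10% of 300 mg = 30 mg.
Total = 255 + 30 = 285 mg.

285 mg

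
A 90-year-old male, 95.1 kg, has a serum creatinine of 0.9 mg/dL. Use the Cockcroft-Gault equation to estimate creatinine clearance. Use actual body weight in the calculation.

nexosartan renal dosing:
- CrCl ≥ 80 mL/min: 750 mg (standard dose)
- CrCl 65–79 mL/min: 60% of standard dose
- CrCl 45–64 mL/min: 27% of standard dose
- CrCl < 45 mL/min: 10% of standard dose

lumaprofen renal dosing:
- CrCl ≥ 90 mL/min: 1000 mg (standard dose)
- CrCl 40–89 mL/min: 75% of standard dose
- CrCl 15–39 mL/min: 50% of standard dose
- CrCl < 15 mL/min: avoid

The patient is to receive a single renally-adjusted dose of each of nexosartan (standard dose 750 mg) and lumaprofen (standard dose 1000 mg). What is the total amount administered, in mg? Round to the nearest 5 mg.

1200 mg

CrCl = (140 − 90) × 95.1 / (72 × 0.9) = 4755.0 / 64.80 ≈ 73.4 mL/min
CrCl ≈ 73 mL/min.
nexosartan: 65–79 mL/min → 60% of 750 mg = 450 mg.
lumaprofen: 40–89 mL/min → 75% of 1000 mg = 750 mg.
Total = 450 + 750 = 1200 mg.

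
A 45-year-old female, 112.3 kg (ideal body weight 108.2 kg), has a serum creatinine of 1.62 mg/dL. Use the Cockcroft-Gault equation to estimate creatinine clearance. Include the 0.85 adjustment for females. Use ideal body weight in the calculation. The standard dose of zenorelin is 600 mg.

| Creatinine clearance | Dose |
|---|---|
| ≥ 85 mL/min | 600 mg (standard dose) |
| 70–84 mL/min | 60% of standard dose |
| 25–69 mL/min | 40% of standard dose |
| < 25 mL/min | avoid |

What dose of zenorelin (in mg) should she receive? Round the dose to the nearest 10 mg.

360 mg

CrCl = (140 − 45) × 108.2 / (72 × 1.62) × 0.85 = 10279.0 / 116.64 × 0.85 ≈ 74.9 mL/min
CrCl ≈ 75 mL/min → bracket 70–84 mL/min.
60% of 600 mg = 360 mg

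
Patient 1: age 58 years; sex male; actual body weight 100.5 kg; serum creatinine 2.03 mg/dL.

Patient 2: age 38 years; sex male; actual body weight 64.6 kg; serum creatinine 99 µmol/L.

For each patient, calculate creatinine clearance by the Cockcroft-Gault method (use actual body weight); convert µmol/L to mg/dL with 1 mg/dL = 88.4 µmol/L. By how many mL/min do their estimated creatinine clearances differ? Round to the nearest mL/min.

Patient 1: CrCl = (140 − 58) × 100.5 / (72 × 2.03) = 8241.0 / 146.16 ≈ 56.4 mL/min
Patient 2: SCr = 99 / 88.4 = 1.12 mg/dL
Patient 2: CrCl = (140 − 38) × 64.6 / (72 × 1.12) = 6589.2 / 80.64 ≈ 81.7 mL/min
|56.4 − 81.7| = 25.3 mL/min

25 mL/min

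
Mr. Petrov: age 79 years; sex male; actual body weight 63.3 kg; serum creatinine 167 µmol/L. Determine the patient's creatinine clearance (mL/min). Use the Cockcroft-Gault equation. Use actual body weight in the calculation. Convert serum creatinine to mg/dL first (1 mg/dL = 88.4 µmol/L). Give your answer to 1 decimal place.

SCr = 167 / 88.4 = 1.889 mg/dL
CrCl = (140 − 79) × 63.3 / (72 × 1.889) = 3861.3 / 136.01 ≈ 28.4 mL/min

28.4 mL/min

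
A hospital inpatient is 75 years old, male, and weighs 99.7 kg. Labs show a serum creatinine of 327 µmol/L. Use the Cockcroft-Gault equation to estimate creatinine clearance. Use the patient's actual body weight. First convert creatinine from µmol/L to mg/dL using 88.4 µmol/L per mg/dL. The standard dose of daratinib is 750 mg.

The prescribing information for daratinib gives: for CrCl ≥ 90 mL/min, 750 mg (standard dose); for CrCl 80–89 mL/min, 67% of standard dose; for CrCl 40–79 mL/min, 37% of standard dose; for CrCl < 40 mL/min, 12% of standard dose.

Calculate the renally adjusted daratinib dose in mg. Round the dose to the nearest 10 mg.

SCr = 327 / 88.4 = 3.699 mg/dL
CrCl = (140 − 75) × 99.7 / (72 × 3.699) = 6480.5 / 266.33 ≈ 24.3 mL/min
CrCl ≈ 24 mL/min → bracket < 40 mL/min.
12% of 750 mg = 90 mg

90 mg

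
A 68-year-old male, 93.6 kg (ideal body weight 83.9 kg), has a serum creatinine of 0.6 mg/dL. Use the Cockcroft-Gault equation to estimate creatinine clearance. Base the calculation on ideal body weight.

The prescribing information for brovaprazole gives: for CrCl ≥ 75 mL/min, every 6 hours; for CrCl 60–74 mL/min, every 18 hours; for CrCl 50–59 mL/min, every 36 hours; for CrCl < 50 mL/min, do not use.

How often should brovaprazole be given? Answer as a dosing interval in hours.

CrCl = (140 − 68) × 83.9 / (72 × 0.6) = 6040.8 / 43.20 ≈ 139.8 mL/min
CrCl ≈ 140 mL/min → bracket ≥ 75 mL/min → every 6 hours.

every 6 hours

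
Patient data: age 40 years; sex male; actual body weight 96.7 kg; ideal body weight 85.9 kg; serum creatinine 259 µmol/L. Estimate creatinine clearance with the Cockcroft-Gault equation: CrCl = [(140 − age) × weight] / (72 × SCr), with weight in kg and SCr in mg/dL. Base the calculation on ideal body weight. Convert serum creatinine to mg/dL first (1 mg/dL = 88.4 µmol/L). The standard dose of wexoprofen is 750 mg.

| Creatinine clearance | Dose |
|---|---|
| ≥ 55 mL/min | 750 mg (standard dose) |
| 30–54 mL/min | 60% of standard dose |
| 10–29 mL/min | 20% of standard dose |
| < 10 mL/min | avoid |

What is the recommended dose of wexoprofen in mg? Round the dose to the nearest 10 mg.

450 mg

SCr = 259 / 88.4 = 2.93 mg/dL
CrCl = (140 − 40) × 85.9 / (72 × 2.93) = 8590.0 / 210.96 ≈ 40.7 mL/min
CrCl ≈ 41 mL/min → bracket 30–54 mL/min.
60% of 750 mg = 450 mg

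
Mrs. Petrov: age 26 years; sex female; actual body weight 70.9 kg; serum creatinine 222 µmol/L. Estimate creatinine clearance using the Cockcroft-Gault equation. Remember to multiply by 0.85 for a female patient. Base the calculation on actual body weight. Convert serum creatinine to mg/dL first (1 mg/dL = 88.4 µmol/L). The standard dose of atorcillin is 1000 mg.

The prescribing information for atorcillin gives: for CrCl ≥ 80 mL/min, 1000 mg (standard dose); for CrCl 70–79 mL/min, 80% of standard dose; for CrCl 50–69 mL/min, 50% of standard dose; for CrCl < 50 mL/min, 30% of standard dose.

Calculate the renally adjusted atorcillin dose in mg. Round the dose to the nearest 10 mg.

300 mg

SCr = 222 / 88.4 = 2.511 mg/dL
CrCl = (140 − 26) × 70.9 / (72 × 2.511) × 0.85 = 8082.6 / 180.79 × 0.85 ≈ 38.0 mL/min
CrCl ≈ 38 mL/min → bracket < 50 mL/min.
30% of 1000 mg = 300 mg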